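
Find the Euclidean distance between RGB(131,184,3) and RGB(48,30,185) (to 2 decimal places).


d = √[(R₁-R₂)² + (G₁-G₂)² + (B₁-B₂)²]
d = √[(131-48)² + (184-30)² + (3-185)²]
d = √[6889 + 23716 + 33124]
d = √63729
d ≈ 252.45


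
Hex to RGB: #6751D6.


67 → 103 (R)
51 → 81 (G)
D6 → 214 (B)
= RGB(103, 81, 214)


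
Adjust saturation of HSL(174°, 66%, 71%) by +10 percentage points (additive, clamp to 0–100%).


Original S = 66%
Adjustment = +10 percentage points
New S = 66 + (10) = 76
Clamp to [0, 100] → 76
= HSL(174°, 76%, 71%)


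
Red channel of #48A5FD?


Color: #48A5FD
R = 48 = 72
G = A5 = 165
B = FD = 253
Red = 72


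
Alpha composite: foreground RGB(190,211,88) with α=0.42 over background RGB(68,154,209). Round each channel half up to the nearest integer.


C = α×F + (1-α)×B, with 1-α = 0.58
R: 0.42×190 + 0.58×68 = 79.80 + 39.44 = 119.24 → 119
G: 0.42×211 + 0.58×154 = 88.62 + 89.32 = 177.94 → 178
B: 0.42×88 + 0.58×209 = 36.96 + 121.22 = 158.18 → 158
= RGB(119, 178, 158)


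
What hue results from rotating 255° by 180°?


New hue = (H + rotation) mod 360
New hue = (255 + 180) mod 360
= 435 mod 360
= 75°


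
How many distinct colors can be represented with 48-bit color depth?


Colors = 2^bits = 2^48
= 281,474,976,710,656 colors


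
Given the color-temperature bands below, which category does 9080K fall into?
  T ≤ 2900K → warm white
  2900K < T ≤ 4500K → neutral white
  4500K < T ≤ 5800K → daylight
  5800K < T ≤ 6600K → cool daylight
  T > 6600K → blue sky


Temperature: 9080K
9080K > 6600K → blue sky
Classification: blue sky


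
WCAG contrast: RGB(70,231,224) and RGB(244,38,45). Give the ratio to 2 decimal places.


Linearize each sRGB channel c=v/255: c/12.92 if c ≤ 0.04045 else ((c+0.055)/1.055)^2.4
L = 0.2126×R_lin + 0.7152×G_lin + 0.0722×B_lin
Color 1 (70,231,224):
  R=70: 70/255≈0.2745 > 0.04045 → ((0.2745+0.055)/1.055)^2.4 ≈ 0.06125
  G=231: 231/255≈0.9059 > 0.04045 → ((0.9059+0.055)/1.055)^2.4 ≈ 0.79910
  B=224: 224/255≈0.8784 > 0.04045 → ((0.8784+0.055)/1.055)^2.4 ≈ 0.74540
  L1 = 0.2126×0.06125 + 0.7152×0.79910 + 0.0722×0.74540 ≈ 0.63836
Color 2 (244,38,45):
  R=244: 244/255≈0.9569 > 0.04045 → ((0.9569+0.055)/1.055)^2.4 ≈ 0.90466
  G=38: 38/255≈0.1490 > 0.04045 → ((0.1490+0.055)/1.055)^2.4 ≈ 0.01938
  B=45: 45/255≈0.1765 > 0.04045 → ((0.1765+0.055)/1.055)^2.4 ≈ 0.02624
  L2 = 0.2126×0.90466 + 0.7152×0.01938 + 0.0722×0.02624 ≈ 0.20809
Lighter = 0.63836, Darker = 0.20809
Ratio = (L_lighter + 0.05) / (L_darker + 0.05)
Ratio = (0.63836 + 0.05) / (0.20809 + 0.05) = 0.68836 / 0.25809 ≈ 2.6671
Ratio ≈ 2.67:1


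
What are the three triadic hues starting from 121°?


Triadic: equally spaced at 120° intervals
H1 = 121°
H2 = (121 + 120) mod 360 = 241°
H3 = (121 + 240) mod 360 = 1°
Triadic = 121°, 241°, 1°


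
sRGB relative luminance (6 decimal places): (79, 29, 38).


Linearize each channel (sRGB transfer function): c = v/255; c_lin = c/12.92 if c ≤ 0.04045, else ((c+0.055)/1.055)^2.4
  R: 79/255 ≈ 0.309804 > 0.04045 → ((0.309804+0.055)/1.055)^2.4 ≈ 0.078187
  G: 29/255 ≈ 0.113725 > 0.04045 → ((0.113725+0.055)/1.055)^2.4 ≈ 0.012286
  B: 38/255 ≈ 0.149020 > 0.04045 → ((0.149020+0.055)/1.055)^2.4 ≈ 0.019382
R_lin = 0.078187, G_lin = 0.012286, B_lin = 0.019382
L = 0.2126×R + 0.7152×G + 0.0722×B
L = 0.2126×0.078187 + 0.7152×0.012286 + 0.0722×0.019382
L ≈ 0.026809


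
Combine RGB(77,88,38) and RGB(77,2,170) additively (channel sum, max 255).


Additive: each channel = min(255, C₁+C₂)
R: 77+77 = 154 → 154
G: 88+2 = 90 → 90
B: 38+170 = 208 → 208
= RGB(154, 90, 208)


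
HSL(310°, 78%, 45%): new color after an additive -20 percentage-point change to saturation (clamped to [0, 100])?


Original S = 78%
Adjustment = -20 percentage points
New S = 78 + (-20) = 58
Clamp to [0, 100] → 58
= HSL(310°, 58%, 45%)


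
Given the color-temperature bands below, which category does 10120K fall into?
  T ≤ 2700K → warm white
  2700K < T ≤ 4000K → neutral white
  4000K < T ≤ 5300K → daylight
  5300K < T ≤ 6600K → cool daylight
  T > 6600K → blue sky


Temperature: 10120K
10120K > 6600K → blue sky
Classification: blue sky


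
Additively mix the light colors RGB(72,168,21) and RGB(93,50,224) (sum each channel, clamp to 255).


Additive: each channel = min(255, C₁+C₂)
R: 72+93 = 165 → 165
G: 168+50 = 218 → 218
B: 21+224 = 245 → 245
= RGB(165, 218, 245)


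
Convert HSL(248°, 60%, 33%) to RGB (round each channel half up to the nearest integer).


H=248°, S=0.60, L=0.33
C = (1-|2L-1|)×S = (1-|-0.34|)×0.60 = 0.396
H' = H/60 = 248/60 ≈ 4.1333; X = C×(1-|H' mod 2 - 1|) = 0.0528
m = L - C/2 = 0.33 - 0.198 = 0.132
Sector ⌊H'⌋ = 4 → (R',G',B') = (0.0528, 0.0, 0.396)
RGB = ((R'+m)×255, (G'+m)×255, (B'+m)×255) = (47.124, 33.66, 134.64)
Round half up → RGB(47, 34, 135)


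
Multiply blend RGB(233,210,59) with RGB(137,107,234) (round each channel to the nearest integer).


Multiply: C = A×B/255, rounded to nearest integer
R: 233×137/255 = 31921/255 ≈ 125.180 → 125
G: 210×107/255 = 22470/255 ≈ 88.118 → 88
B: 59×234/255 = 13806/255 ≈ 54.141 → 54
= RGB(125, 88, 54)


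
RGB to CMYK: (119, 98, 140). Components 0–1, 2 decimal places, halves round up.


R'=119/255≈0.4667, G'=98/255≈0.3843, B'=140/255≈0.5490
K = 1 - max(R',G',B') = 1 - 140/255 = 115/255 = 0.45098… → 0.45
(1-R'-K)/(1-K) simplifies to (max-R)/max with max = 140:
C = (140-119)/140 = 21/140 = 0.15 → 0.15
M = (140-98)/140 = 42/140 = 0.3 → 0.30
Y = (140-140)/140 = 0/140 = 0 → 0.00
= CMYK(0.15, 0.30, 0.00, 0.45)


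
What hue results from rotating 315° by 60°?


New hue = (H + rotation) mod 360
New hue = (315 + 60) mod 360
= 375 mod 360
= 15°


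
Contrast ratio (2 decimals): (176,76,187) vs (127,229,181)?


Linearize each sRGB channel c=v/255: c/12.92 if c ≤ 0.04045 else ((c+0.055)/1.055)^2.4
L = 0.2126×R_lin + 0.7152×G_lin + 0.0722×B_lin
Color 1 (176,76,187):
  R=176: 176/255≈0.6902 > 0.04045 → ((0.6902+0.055)/1.055)^2.4 ≈ 0.43415
  G=76: 76/255≈0.2980 > 0.04045 → ((0.2980+0.055)/1.055)^2.4 ≈ 0.07227
  B=187: 187/255≈0.7333 > 0.04045 → ((0.7333+0.055)/1.055)^2.4 ≈ 0.49693
  L1 = 0.2126×0.43415 + 0.7152×0.07227 + 0.0722×0.49693 ≈ 0.17987
Color 2 (127,229,181):
  R=127: 127/255≈0.4980 > 0.04045 → ((0.4980+0.055)/1.055)^2.4 ≈ 0.21223
  G=229: 229/255≈0.8980 > 0.04045 → ((0.8980+0.055)/1.055)^2.4 ≈ 0.78354
  B=181: 181/255≈0.7098 > 0.04045 → ((0.7098+0.055)/1.055)^2.4 ≈ 0.46208
  L2 = 0.2126×0.21223 + 0.7152×0.78354 + 0.0722×0.46208 ≈ 0.63887
Lighter = 0.63887, Darker = 0.17987
Ratio = (L_lighter + 0.05) / (L_darker + 0.05)
Ratio = (0.63887 + 0.05) / (0.17987 + 0.05) = 0.68887 / 0.22987 ≈ 2.9968
Ratio ≈ 3.00:1


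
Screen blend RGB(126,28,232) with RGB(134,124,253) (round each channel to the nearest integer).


Screen: C = 255 - (255-A)×(255-B)/255, rounded to nearest integer
R: 255 - (255-126)×(255-134)/255 = 255 - 15609/255 ≈ 255 - 61.212 = 193.788 → 194
G: 255 - (255-28)×(255-124)/255 = 255 - 29737/255 ≈ 255 - 116.616 = 138.384 → 138
B: 255 - (255-232)×(255-253)/255 = 255 - 46/255 ≈ 255 - 0.180 = 254.820 → 255
= RGB(194, 138, 255)


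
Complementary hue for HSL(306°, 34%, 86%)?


Complement = opposite side of color wheel = hue + 180°
H' = (306 + 180) mod 360 = 126°
S and L unchanged.
= HSL(126°, 34%, 86%)


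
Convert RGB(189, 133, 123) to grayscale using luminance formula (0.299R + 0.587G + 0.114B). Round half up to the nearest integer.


Gray = 0.299×R + 0.587×G + 0.114×B
Gray = 0.299×189 + 0.587×133 + 0.114×123
Gray = 56.511 + 78.071 + 14.022
Gray = 148.604 → round half up → 149
Gray = 149


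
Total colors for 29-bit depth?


Colors = 2^bits = 2^29
= 536,870,912 colors


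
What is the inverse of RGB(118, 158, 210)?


Invert: (255-R, 255-G, 255-B)
R: 255-118 = 137
G: 255-158 = 97
B: 255-210 = 45
= RGB(137, 97, 45)


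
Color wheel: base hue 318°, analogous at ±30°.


Base hue: 318°
Left analog: (318 - 30) mod 360 = 288°
Right analog: (318 + 30) mod 360 = 348°
Analogous hues = 288° and 348°


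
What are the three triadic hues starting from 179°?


Triadic: equally spaced at 120° intervals
H1 = 179°
H2 = (179 + 120) mod 360 = 299°
H3 = (179 + 240) mod 360 = 59°
Triadic = 179°, 299°, 59°


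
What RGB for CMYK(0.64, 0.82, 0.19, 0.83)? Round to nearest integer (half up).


R = 255 × (1-C) × (1-K) = 255 × 0.36 × 0.17 = 15.606 → 16
G = 255 × (1-M) × (1-K) = 255 × 0.18 × 0.17 = 7.803 → 8
B = 255 × (1-Y) × (1-K) = 255 × 0.81 × 0.17 = 35.1135 → 35
= RGB(16, 8, 35)


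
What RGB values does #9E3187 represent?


9E → 158 (R)
31 → 49 (G)
87 → 135 (B)
= RGB(158, 49, 135)


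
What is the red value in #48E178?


Color: #48E178
R = 48 = 72
G = E1 = 225
B = 78 = 120
Red = 72


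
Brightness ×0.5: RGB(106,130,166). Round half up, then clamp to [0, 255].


Multiply each channel by 0.5, round half up, clamp to [0, 255]
R: 106×0.5 = 53
G: 130×0.5 = 65
B: 166×0.5 = 83
= RGB(53, 65, 83)


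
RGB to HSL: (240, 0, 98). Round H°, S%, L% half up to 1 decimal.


Normalize: R'=240/255≈0.9412, G'=0/255≈0.0000, B'=98/255≈0.3843
Max=240/255, Min=0/255, Δ=Max-Min=240/255
L = (Max+Min)/2 = (240+0)/510 = 240/510 = 0.47058… → L = 47.1%
L ≤ 0.5 → S = Δ/(Max+Min) = 240/(240+0) = 240/240 = 1 → S = 100.0%
(the 1/255 factors cancel in S and H, so raw channel differences can be used)
Max is R' → H = 60 × (((G-B)/Δ) mod 6) = 60 × (((0-98)/240) mod 6)
  (-98)/240 = -0.4083…; negative, so add 6 → 5.5916…
  H = 60 × 5.5916… = 335.5° → H = 335.5°
= HSL(335.5°, 100.0%, 47.1%)


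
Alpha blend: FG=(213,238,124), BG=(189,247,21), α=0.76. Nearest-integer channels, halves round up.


C = α×F + (1-α)×B, with 1-α = 0.24
R: 0.76×213 + 0.24×189 = 161.88 + 45.36 = 207.24 → 207
G: 0.76×238 + 0.24×247 = 180.88 + 59.28 = 240.16 → 240
B: 0.76×124 + 0.24×21 = 94.24 + 5.04 = 99.28 → 99
= RGB(207, 240, 99)


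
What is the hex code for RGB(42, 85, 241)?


R = 42 → 2A (hex)
G = 85 → 55 (hex)
B = 241 → F1 (hex)
Hex = #2A55F1


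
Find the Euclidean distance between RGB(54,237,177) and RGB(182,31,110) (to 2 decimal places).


d = √[(R₁-R₂)² + (G₁-G₂)² + (B₁-B₂)²]
d = √[(54-182)² + (237-31)² + (177-110)²]
d = √[16384 + 42436 + 4489]
d = √63309
d ≈ 251.61


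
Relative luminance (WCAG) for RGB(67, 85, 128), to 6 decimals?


Linearize each channel (sRGB transfer function): c = v/255; c_lin = c/12.92 if c ≤ 0.04045, else ((c+0.055)/1.055)^2.4
  R: 67/255 ≈ 0.262745 > 0.04045 → ((0.262745+0.055)/1.055)^2.4 ≈ 0.056128
  G: 85/255 ≈ 0.333333 > 0.04045 → ((0.333333+0.055)/1.055)^2.4 ≈ 0.090842
  B: 128/255 ≈ 0.501961 > 0.04045 → ((0.501961+0.055)/1.055)^2.4 ≈ 0.215861
R_lin = 0.056128, G_lin = 0.090842, B_lin = 0.215861
L = 0.2126×R + 0.7152×G + 0.0722×B
L = 0.2126×0.056128 + 0.7152×0.090842 + 0.0722×0.215861
L ≈ 0.092488


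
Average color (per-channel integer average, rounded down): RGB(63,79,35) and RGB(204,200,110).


Midpoint: each channel = ⌊(C₁+C₂)/2⌋
R: ⌊(63+204)/2⌋ = 133
G: ⌊(79+200)/2⌋ = 139
B: ⌊(35+110)/2⌋ = 72
= RGB(133, 139, 72)


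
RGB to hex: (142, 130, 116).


R = 142 → 8E (hex)
G = 130 → 82 (hex)
B = 116 → 74 (hex)
Hex = #8E8274


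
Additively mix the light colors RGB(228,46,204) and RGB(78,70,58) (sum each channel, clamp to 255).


Additive: each channel = min(255, C₁+C₂)
R: 228+78 = 306 → 255
G: 46+70 = 116 → 116
B: 204+58 = 262 → 255
= RGB(255, 116, 255)


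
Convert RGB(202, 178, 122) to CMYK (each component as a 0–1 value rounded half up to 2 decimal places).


R'=202/255≈0.7922, G'=178/255≈0.6980, B'=122/255≈0.4784
K = 1 - max(R',G',B') = 1 - 202/255 = 53/255 = 0.20784… → 0.21
(1-R'-K)/(1-K) simplifies to (max-R)/max with max = 202:
C = (202-202)/202 = 0/202 = 0 → 0.00
M = (202-178)/202 = 24/202 = 0.11881… → 0.12
Y = (202-122)/202 = 80/202 = 0.39603… → 0.40
= CMYK(0.00, 0.12, 0.40, 0.21)


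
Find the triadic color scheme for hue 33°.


Triadic: equally spaced at 120° intervals
H1 = 33°
H2 = (33 + 120) mod 360 = 153°
H3 = (33 + 240) mod 360 = 273°
Triadic = 33°, 153°, 273°


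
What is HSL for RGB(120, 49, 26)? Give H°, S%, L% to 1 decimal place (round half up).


Normalize: R'=120/255≈0.4706, G'=49/255≈0.1922, B'=26/255≈0.1020
Max=120/255, Min=26/255, Δ=Max-Min=94/255
L = (Max+Min)/2 = (120+26)/510 = 146/510 = 0.28627… → L = 28.6%
L ≤ 0.5 → S = Δ/(Max+Min) = 94/(120+26) = 94/146 = 0.64383… → S = 64.4%
(the 1/255 factors cancel in S and H, so raw channel differences can be used)
Max is R' → H = 60 × (((G-B)/Δ) mod 6) = 60 × (((49-26)/94) mod 6)
  23/94 = 0.2446…
  H = 60 × 0.2446… = 14.680…° → H = 14.7°
= HSL(14.7°, 64.4%, 28.6%)


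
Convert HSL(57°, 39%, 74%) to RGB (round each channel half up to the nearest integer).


H=57°, S=0.39, L=0.74
C = (1-|2L-1|)×S = (1-|0.48|)×0.39 = 0.2028
H' = H/60 = 57/60 ≈ 0.9500; X = C×(1-|H' mod 2 - 1|) = 0.19266
m = L - C/2 = 0.74 - 0.1014 = 0.6386
Sector ⌊H'⌋ = 0 → (R',G',B') = (0.2028, 0.19266, 0.0)
RGB = ((R'+m)×255, (G'+m)×255, (B'+m)×255) = (214.557, 211.9713, 162.843)
Round half up → RGB(215, 212, 163)


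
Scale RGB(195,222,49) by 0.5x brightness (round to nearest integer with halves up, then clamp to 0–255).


Multiply each channel by 0.5, round half up, clamp to [0, 255]
R: 195×0.5 = 97.5 → round → 98
G: 222×0.5 = 111
B: 49×0.5 = 24.5 → round → 25
= RGB(98, 111, 25)


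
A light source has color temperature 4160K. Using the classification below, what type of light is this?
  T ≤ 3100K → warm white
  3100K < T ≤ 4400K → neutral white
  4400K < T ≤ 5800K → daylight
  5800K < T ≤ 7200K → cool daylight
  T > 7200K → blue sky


Temperature: 4160K
3100K < 4160K ≤ 4400K → neutral white
Classification: neutral white


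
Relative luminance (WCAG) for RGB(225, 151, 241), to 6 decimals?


Linearize each channel (sRGB transfer function): c = v/255; c_lin = c/12.92 if c ≤ 0.04045, else ((c+0.055)/1.055)^2.4
  R: 225/255 ≈ 0.882353 > 0.04045 → ((0.882353+0.055)/1.055)^2.4 ≈ 0.752942
  G: 151/255 ≈ 0.592157 > 0.04045 → ((0.592157+0.055)/1.055)^2.4 ≈ 0.309469
  B: 241/255 ≈ 0.945098 > 0.04045 → ((0.945098+0.055)/1.055)^2.4 ≈ 0.879622
R_lin = 0.752942, G_lin = 0.309469, B_lin = 0.879622
L = 0.2126×R + 0.7152×G + 0.0722×B
L = 0.2126×0.752942 + 0.7152×0.309469 + 0.0722×0.879622
L ≈ 0.444916


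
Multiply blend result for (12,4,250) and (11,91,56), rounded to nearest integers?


Multiply: C = A×B/255, rounded to nearest integer
R: 12×11/255 = 132/255 ≈ 0.518 → 1
G: 4×91/255 = 364/255 ≈ 1.427 → 1
B: 250×56/255 = 14000/255 ≈ 54.902 → 55
= RGB(1, 1, 55)


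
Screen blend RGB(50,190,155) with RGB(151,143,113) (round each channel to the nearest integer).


Screen: C = 255 - (255-A)×(255-B)/255, rounded to nearest integer
R: 255 - (255-50)×(255-151)/255 = 255 - 21320/255 ≈ 255 - 83.608 = 171.392 → 171
G: 255 - (255-190)×(255-143)/255 = 255 - 7280/255 ≈ 255 - 28.549 = 226.451 → 226
B: 255 - (255-155)×(255-113)/255 = 255 - 14200/255 ≈ 255 - 55.686 = 199.314 → 199
= RGB(171, 226, 199)


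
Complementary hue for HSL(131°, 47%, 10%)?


Complement = opposite side of color wheel = hue + 180°
H' = (131 + 180) mod 360 = 311°
S and L unchanged.
= HSL(311°, 47%, 10%)


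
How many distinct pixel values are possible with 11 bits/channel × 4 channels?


Total bits = 11 bits/channel × 4 channels = 44 bits
Distinct pixel values = 2^44
= 17,592,186,044,416 pixel values


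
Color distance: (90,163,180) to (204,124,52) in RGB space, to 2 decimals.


d = √[(R₁-R₂)² + (G₁-G₂)² + (B₁-B₂)²]
d = √[(90-204)² + (163-124)² + (180-52)²]
d = √[12996 + 1521 + 16384]
d = √30901
d ≈ 175.79


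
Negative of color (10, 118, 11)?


Invert: (255-R, 255-G, 255-B)
R: 255-10 = 245
G: 255-118 = 137
B: 255-11 = 244
= RGB(245, 137, 244)


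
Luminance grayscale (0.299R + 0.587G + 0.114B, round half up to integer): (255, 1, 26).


Gray = 0.299×R + 0.587×G + 0.114×B
Gray = 0.299×255 + 0.587×1 + 0.114×26
Gray = 76.245 + 0.587 + 2.964
Gray = 79.796 → round half up → 80
Gray = 80


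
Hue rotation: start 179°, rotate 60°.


New hue = (H + rotation) mod 360
New hue = (179 + 60) mod 360
= 239 mod 360
= 239°


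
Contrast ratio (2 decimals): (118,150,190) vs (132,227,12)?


Linearize each sRGB channel c=v/255: c/12.92 if c ≤ 0.04045 else ((c+0.055)/1.055)^2.4
L = 0.2126×R_lin + 0.7152×G_lin + 0.0722×B_lin
Color 1 (118,150,190):
  R=118: 118/255≈0.4627 > 0.04045 → ((0.4627+0.055)/1.055)^2.4 ≈ 0.18116
  G=150: 150/255≈0.5882 > 0.04045 → ((0.5882+0.055)/1.055)^2.4 ≈ 0.30499
  B=190: 190/255≈0.7451 > 0.04045 → ((0.7451+0.055)/1.055)^2.4 ≈ 0.51492
  L1 = 0.2126×0.18116 + 0.7152×0.30499 + 0.0722×0.51492 ≈ 0.29382
Color 2 (132,227,12):
  R=132: 132/255≈0.5176 > 0.04045 → ((0.5176+0.055)/1.055)^2.4 ≈ 0.23074
  G=227: 227/255≈0.8902 > 0.04045 → ((0.8902+0.055)/1.055)^2.4 ≈ 0.76815
  B=12: 12/255≈0.0471 > 0.04045 → ((0.0471+0.055)/1.055)^2.4 ≈ 0.00368
  L2 = 0.2126×0.23074 + 0.7152×0.76815 + 0.0722×0.00368 ≈ 0.59870
Lighter = 0.59870, Darker = 0.29382
Ratio = (L_lighter + 0.05) / (L_darker + 0.05)
Ratio = (0.59870 + 0.05) / (0.29382 + 0.05) = 0.64870 / 0.34382 ≈ 1.8868
Ratio ≈ 1.89:1


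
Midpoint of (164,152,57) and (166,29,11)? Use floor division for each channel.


Midpoint: each channel = ⌊(C₁+C₂)/2⌋
R: ⌊(164+166)/2⌋ = 165
G: ⌊(152+29)/2⌋ = 90
B: ⌊(57+11)/2⌋ = 34
= RGB(165, 90, 34)


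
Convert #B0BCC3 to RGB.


B0 → 176 (R)
BC → 188 (G)
C3 → 195 (B)
= RGB(176, 188, 195)


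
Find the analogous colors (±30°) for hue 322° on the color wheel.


Base hue: 322°
Left analog: (322 - 30) mod 360 = 292°
Right analog: (322 + 30) mod 360 = 352°
Analogous hues = 292° and 352°


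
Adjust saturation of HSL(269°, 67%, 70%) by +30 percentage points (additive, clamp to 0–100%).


Original S = 67%
Adjustment = +30 percentage points
New S = 67 + (30) = 97
Clamp to [0, 100] → 97
= HSL(269°, 97%, 70%)


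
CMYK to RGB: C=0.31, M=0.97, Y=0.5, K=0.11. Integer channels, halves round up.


R = 255 × (1-C) × (1-K) = 255 × 0.69 × 0.89 = 156.5955 → 157
G = 255 × (1-M) × (1-K) = 255 × 0.03 × 0.89 = 6.8085 → 7
B = 255 × (1-Y) × (1-K) = 255 × 0.50 × 0.89 = 113.475 → 113
= RGB(157, 7, 113)


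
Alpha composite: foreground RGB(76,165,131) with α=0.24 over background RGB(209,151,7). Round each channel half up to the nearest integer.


C = α×F + (1-α)×B, with 1-α = 0.76
R: 0.24×76 + 0.76×209 = 18.24 + 158.84 = 177.08 → 177
G: 0.24×165 + 0.76×151 = 39.60 + 114.76 = 154.36 → 154
B: 0.24×131 + 0.76×7 = 31.44 + 5.32 = 36.76 → 37
= RGB(177, 154, 37)


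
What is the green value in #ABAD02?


Color: #ABAD02
R = AB = 171
G = AD = 173
B = 02 = 2
Green = 173


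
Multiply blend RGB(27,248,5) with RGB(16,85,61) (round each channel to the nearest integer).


Multiply: C = A×B/255, rounded to nearest integer
R: 27×16/255 = 432/255 ≈ 1.694 → 2
G: 248×85/255 = 21080/255 ≈ 82.667 → 83
B: 5×61/255 = 305/255 ≈ 1.196 → 1
= RGB(2, 83, 1)


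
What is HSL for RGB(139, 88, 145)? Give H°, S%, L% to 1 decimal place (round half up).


Normalize: R'=139/255≈0.5451, G'=88/255≈0.3451, B'=145/255≈0.5686
Max=145/255, Min=88/255, Δ=Max-Min=57/255
L = (Max+Min)/2 = (145+88)/510 = 233/510 = 0.45686… → L = 45.7%
L ≤ 0.5 → S = Δ/(Max+Min) = 57/(145+88) = 57/233 = 0.24463… → S = 24.5%
(the 1/255 factors cancel in S and H, so raw channel differences can be used)
Max is B' → H = 60 × ((R-G)/Δ + 4) = 60 × ((139-88)/57 + 4)
  51/57 + 4 = 0.8947… + 4 = 4.8947…
  H = 60 × 4.8947… = 293.684…° → H = 293.7°
= HSL(293.7°, 24.5%, 45.7%)


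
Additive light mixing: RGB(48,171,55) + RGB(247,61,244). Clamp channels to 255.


Additive: each channel = min(255, C₁+C₂)
R: 48+247 = 295 → 255
G: 171+61 = 232 → 232
B: 55+244 = 299 → 255
= RGB(255, 232, 255)


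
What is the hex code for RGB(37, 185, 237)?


R = 37 → 25 (hex)
G = 185 → B9 (hex)
B = 237 → ED (hex)
Hex = #25B9ED


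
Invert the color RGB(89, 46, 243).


Invert: (255-R, 255-G, 255-B)
R: 255-89 = 166
G: 255-46 = 209
B: 255-243 = 12
= RGB(166, 209, 12)


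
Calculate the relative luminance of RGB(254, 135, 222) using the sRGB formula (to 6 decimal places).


Linearize each channel (sRGB transfer function): c = v/255; c_lin = c/12.92 if c ≤ 0.04045, else ((c+0.055)/1.055)^2.4
  R: 254/255 ≈ 0.996078 > 0.04045 → ((0.996078+0.055)/1.055)^2.4 ≈ 0.991102
  G: 135/255 ≈ 0.529412 > 0.04045 → ((0.529412+0.055)/1.055)^2.4 ≈ 0.242281
  B: 222/255 ≈ 0.870588 > 0.04045 → ((0.870588+0.055)/1.055)^2.4 ≈ 0.730461
R_lin = 0.991102, G_lin = 0.242281, B_lin = 0.730461
L = 0.2126×R + 0.7152×G + 0.0722×B
L = 0.2126×0.991102 + 0.7152×0.242281 + 0.0722×0.730461
L ≈ 0.436727


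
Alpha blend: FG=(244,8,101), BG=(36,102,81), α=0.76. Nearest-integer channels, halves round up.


C = α×F + (1-α)×B, with 1-α = 0.24
R: 0.76×244 + 0.24×36 = 185.44 + 8.64 = 194.08 → 194
G: 0.76×8 + 0.24×102 = 6.08 + 24.48 = 30.56 → 31
B: 0.76×101 + 0.24×81 = 76.76 + 19.44 = 96.20 → 96
= RGB(194, 31, 96)


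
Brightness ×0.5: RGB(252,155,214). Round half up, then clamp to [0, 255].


Multiply each channel by 0.5, round half up, clamp to [0, 255]
R: 252×0.5 = 126
G: 155×0.5 = 77.5 → round → 78
B: 214×0.5 = 107
= RGB(126, 78, 107)


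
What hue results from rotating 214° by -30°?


New hue = (H + rotation) mod 360
New hue = (214 -30) mod 360
= 184 mod 360
= 184°


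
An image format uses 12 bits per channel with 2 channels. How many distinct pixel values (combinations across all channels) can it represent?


Total bits = 12 bits/channel × 2 channels = 24 bits
Distinct pixel values = 2^24
= 16,777,216 pixel values


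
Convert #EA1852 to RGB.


EA → 234 (R)
18 → 24 (G)
52 → 82 (B)
= RGB(234, 24, 82)


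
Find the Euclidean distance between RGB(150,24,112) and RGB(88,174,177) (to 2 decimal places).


d = √[(R₁-R₂)² + (G₁-G₂)² + (B₁-B₂)²]
d = √[(150-88)² + (24-174)² + (112-177)²]
d = √[3844 + 22500 + 4225]
d = √30569
d ≈ 174.84


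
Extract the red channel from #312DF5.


Color: #312DF5
R = 31 = 49
G = 2D = 45
B = F5 = 245
Red = 49


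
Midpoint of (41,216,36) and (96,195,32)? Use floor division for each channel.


Midpoint: each channel = ⌊(C₁+C₂)/2⌋
R: ⌊(41+96)/2⌋ = 68
G: ⌊(216+195)/2⌋ = 205
B: ⌊(36+32)/2⌋ = 34
= RGB(68, 205, 34)


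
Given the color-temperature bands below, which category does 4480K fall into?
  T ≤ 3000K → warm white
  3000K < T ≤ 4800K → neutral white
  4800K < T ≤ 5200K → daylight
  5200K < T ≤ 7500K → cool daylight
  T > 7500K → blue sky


Temperature: 4480K
3000K < 4480K ≤ 4800K → neutral white
Classification: neutral white


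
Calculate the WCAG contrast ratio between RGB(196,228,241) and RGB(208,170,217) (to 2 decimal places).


Linearize each sRGB channel c=v/255: c/12.92 if c ≤ 0.04045 else ((c+0.055)/1.055)^2.4
L = 0.2126×R_lin + 0.7152×G_lin + 0.0722×B_lin
Color 1 (196,228,241):
  R=196: 196/255≈0.7686 > 0.04045 → ((0.7686+0.055)/1.055)^2.4 ≈ 0.55201
  G=228: 228/255≈0.8941 > 0.04045 → ((0.8941+0.055)/1.055)^2.4 ≈ 0.77582
  B=241: 241/255≈0.9451 > 0.04045 → ((0.9451+0.055)/1.055)^2.4 ≈ 0.87962
  L1 = 0.2126×0.55201 + 0.7152×0.77582 + 0.0722×0.87962 ≈ 0.73573
Color 2 (208,170,217):
  R=208: 208/255≈0.8157 > 0.04045 → ((0.8157+0.055)/1.055)^2.4 ≈ 0.63076
  G=170: 170/255≈0.6667 > 0.04045 → ((0.6667+0.055)/1.055)^2.4 ≈ 0.40198
  B=217: 217/255≈0.8510 > 0.04045 → ((0.8510+0.055)/1.055)^2.4 ≈ 0.69387
  L2 = 0.2126×0.63076 + 0.7152×0.40198 + 0.0722×0.69387 ≈ 0.47169
Lighter = 0.73573, Darker = 0.47169
Ratio = (L_lighter + 0.05) / (L_darker + 0.05)
Ratio = (0.73573 + 0.05) / (0.47169 + 0.05) = 0.78573 / 0.52169 ≈ 1.5061
Ratio ≈ 1.51:1


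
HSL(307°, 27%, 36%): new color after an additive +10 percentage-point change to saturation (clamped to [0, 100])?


Original S = 27%
Adjustment = +10 percentage points
New S = 27 + (10) = 37
Clamp to [0, 100] → 37
= HSL(307°, 37%, 36%)


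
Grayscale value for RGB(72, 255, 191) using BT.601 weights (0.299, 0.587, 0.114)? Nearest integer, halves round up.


Gray = 0.299×R + 0.587×G + 0.114×B
Gray = 0.299×72 + 0.587×255 + 0.114×191
Gray = 21.528 + 149.685 + 21.774
Gray = 192.987 → round half up → 193
Gray = 193


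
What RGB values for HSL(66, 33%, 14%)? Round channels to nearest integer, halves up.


H=66°, S=0.33, L=0.14
C = (1-|2L-1|)×S = (1-|-0.72|)×0.33 = 0.0924
H' = H/60 = 66/60 ≈ 1.1000; X = C×(1-|H' mod 2 - 1|) = 0.08316
m = L - C/2 = 0.14 - 0.0462 = 0.0938
Sector ⌊H'⌋ = 1 → (R',G',B') = (0.08316, 0.0924, 0.0)
RGB = ((R'+m)×255, (G'+m)×255, (B'+m)×255) = (45.1248, 47.481, 23.919)
Round half up → RGB(45, 47, 24)


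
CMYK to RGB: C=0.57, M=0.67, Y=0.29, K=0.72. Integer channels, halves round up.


R = 255 × (1-C) × (1-K) = 255 × 0.43 × 0.28 = 30.702 → 31
G = 255 × (1-M) × (1-K) = 255 × 0.33 × 0.28 = 23.562 → 24
B = 255 × (1-Y) × (1-K) = 255 × 0.71 × 0.28 = 50.694 → 51
= RGB(31, 24, 51)


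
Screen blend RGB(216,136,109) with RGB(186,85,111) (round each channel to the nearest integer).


Screen: C = 255 - (255-A)×(255-B)/255, rounded to nearest integer
R: 255 - (255-216)×(255-186)/255 = 255 - 2691/255 ≈ 255 - 10.553 = 244.447 → 244
G: 255 - (255-136)×(255-85)/255 = 255 - 20230/255 ≈ 255 - 79.333 = 175.667 → 176
B: 255 - (255-109)×(255-111)/255 = 255 - 21024/255 ≈ 255 - 82.447 = 172.553 → 173
= RGB(244, 176, 173)


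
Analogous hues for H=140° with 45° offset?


Base hue: 140°
Left analog: (140 - 45) mod 360 = 95°
Right analog: (140 + 45) mod 360 = 185°
Analogous hues = 95° and 185°


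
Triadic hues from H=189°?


Triadic: equally spaced at 120° intervals
H1 = 189°
H2 = (189 + 120) mod 360 = 309°
H3 = (189 + 240) mod 360 = 69°
Triadic = 189°, 309°, 69°


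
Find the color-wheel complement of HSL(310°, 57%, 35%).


Complement = opposite side of color wheel = hue + 180°
H' = (310 + 180) mod 360 = 130°
S and L unchanged.
= HSL(130°, 57%, 35%)


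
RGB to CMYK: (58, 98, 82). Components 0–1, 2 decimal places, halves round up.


R'=58/255≈0.2275, G'=98/255≈0.3843, B'=82/255≈0.3216
K = 1 - max(R',G',B') = 1 - 98/255 = 157/255 = 0.61568… → 0.62
(1-R'-K)/(1-K) simplifies to (max-R)/max with max = 98:
C = (98-58)/98 = 40/98 = 0.40816… → 0.41
M = (98-98)/98 = 0/98 = 0 → 0.00
Y = (98-82)/98 = 16/98 = 0.16326… → 0.16
= CMYK(0.41, 0.00, 0.16, 0.62)


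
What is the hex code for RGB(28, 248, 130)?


R = 28 → 1C (hex)
G = 248 → F8 (hex)
B = 130 → 82 (hex)
Hex = #1CF882


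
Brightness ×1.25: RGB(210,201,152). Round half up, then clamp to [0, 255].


Multiply each channel by 1.25, round half up, clamp to [0, 255]
R: 210×1.25 = 262.5 → round → 263 → clamp → 255
G: 201×1.25 = 251.25 → round → 251
B: 152×1.25 = 190
= RGB(255, 251, 190)


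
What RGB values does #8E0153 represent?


8E → 142 (R)
01 → 1 (G)
53 → 83 (B)
= RGB(142, 1, 83)


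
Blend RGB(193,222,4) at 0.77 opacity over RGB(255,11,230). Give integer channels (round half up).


C = α×F + (1-α)×B, with 1-α = 0.23
R: 0.77×193 + 0.23×255 = 148.61 + 58.65 = 207.26 → 207
G: 0.77×222 + 0.23×11 = 170.94 + 2.53 = 173.47 → 173
B: 0.77×4 + 0.23×230 = 3.08 + 52.90 = 55.98 → 56
= RGB(207, 173, 56)


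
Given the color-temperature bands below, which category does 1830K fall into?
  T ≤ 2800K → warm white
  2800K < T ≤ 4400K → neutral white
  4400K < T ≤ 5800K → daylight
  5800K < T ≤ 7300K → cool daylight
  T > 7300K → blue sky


Temperature: 1830K
1830K ≤ 2800K → warm white
Classification: warm white


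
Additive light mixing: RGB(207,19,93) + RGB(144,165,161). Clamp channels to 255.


Additive: each channel = min(255, C₁+C₂)
R: 207+144 = 351 → 255
G: 19+165 = 184 → 184
B: 93+161 = 254 → 254
= RGB(255, 184, 254)


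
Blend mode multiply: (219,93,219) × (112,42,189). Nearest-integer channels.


Multiply: C = A×B/255, rounded to nearest integer
R: 219×112/255 = 24528/255 ≈ 96.188 → 96
G: 93×42/255 = 3906/255 ≈ 15.318 → 15
B: 219×189/255 = 41391/255 ≈ 162.318 → 162
= RGB(96, 15, 162)


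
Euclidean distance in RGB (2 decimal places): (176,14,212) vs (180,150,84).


d = √[(R₁-R₂)² + (G₁-G₂)² + (B₁-B₂)²]
d = √[(176-180)² + (14-150)² + (212-84)²]
d = √[16 + 18496 + 16384]
d = √34896
d ≈ 186.80


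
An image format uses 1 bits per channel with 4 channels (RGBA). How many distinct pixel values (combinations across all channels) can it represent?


Total bits = 1 bits/channel × 4 channels = 4 bits
Distinct pixel values = 2^4
= 16 pixel values


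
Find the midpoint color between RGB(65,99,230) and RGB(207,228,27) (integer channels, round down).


Midpoint: each channel = ⌊(C₁+C₂)/2⌋
R: ⌊(65+207)/2⌋ = 136
G: ⌊(99+228)/2⌋ = 163
B: ⌊(230+27)/2⌋ = 128
= RGB(136, 163, 128)


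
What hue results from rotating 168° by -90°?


New hue = (H + rotation) mod 360
New hue = (168 -90) mod 360
= 78 mod 360
= 78°


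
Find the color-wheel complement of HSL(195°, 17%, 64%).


Complement = opposite side of color wheel = hue + 180°
H' = (195 + 180) mod 360 = 15°
S and L unchanged.
= HSL(15°, 17%, 64%)


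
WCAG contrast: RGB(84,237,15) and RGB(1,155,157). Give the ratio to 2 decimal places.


Linearize each sRGB channel c=v/255: c/12.92 if c ≤ 0.04045 else ((c+0.055)/1.055)^2.4
L = 0.2126×R_lin + 0.7152×G_lin + 0.0722×B_lin
Color 1 (84,237,15):
  R=84: 84/255≈0.3294 > 0.04045 → ((0.3294+0.055)/1.055)^2.4 ≈ 0.08866
  G=237: 237/255≈0.9294 > 0.04045 → ((0.9294+0.055)/1.055)^2.4 ≈ 0.84687
  B=15: 15/255≈0.0588 > 0.04045 → ((0.0588+0.055)/1.055)^2.4 ≈ 0.00478
  L1 = 0.2126×0.08866 + 0.7152×0.84687 + 0.0722×0.00478 ≈ 0.62488
Color 2 (1,155,157):
  R=1: 1/255≈0.0039 ≤ 0.04045 → 0.0039/12.92 ≈ 0.00030
  G=155: 155/255≈0.6078 > 0.04045 → ((0.6078+0.055)/1.055)^2.4 ≈ 0.32778
  B=157: 157/255≈0.6157 > 0.04045 → ((0.6157+0.055)/1.055)^2.4 ≈ 0.33716
  L2 = 0.2126×0.00030 + 0.7152×0.32778 + 0.0722×0.33716 ≈ 0.25883
Lighter = 0.62488, Darker = 0.25883
Ratio = (L_lighter + 0.05) / (L_darker + 0.05)
Ratio = (0.62488 + 0.05) / (0.25883 + 0.05) = 0.67488 / 0.30883 ≈ 2.1852
Ratio ≈ 2.19:1


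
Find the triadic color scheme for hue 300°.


Triadic: equally spaced at 120° intervals
H1 = 300°
H2 = (300 + 120) mod 360 = 60°
H3 = (300 + 240) mod 360 = 180°
Triadic = 300°, 60°, 180°


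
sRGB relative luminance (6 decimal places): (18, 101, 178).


Linearize each channel (sRGB transfer function): c = v/255; c_lin = c/12.92 if c ≤ 0.04045, else ((c+0.055)/1.055)^2.4
  R: 18/255 ≈ 0.070588 > 0.04045 → ((0.070588+0.055)/1.055)^2.4 ≈ 0.006049
  G: 101/255 ≈ 0.396078 > 0.04045 → ((0.396078+0.055)/1.055)^2.4 ≈ 0.130136
  B: 178/255 ≈ 0.698039 > 0.04045 → ((0.698039+0.055)/1.055)^2.4 ≈ 0.445201
R_lin = 0.006049, G_lin = 0.130136, B_lin = 0.445201
L = 0.2126×R + 0.7152×G + 0.0722×B
L = 0.2126×0.006049 + 0.7152×0.130136 + 0.0722×0.445201
L ≈ 0.126503


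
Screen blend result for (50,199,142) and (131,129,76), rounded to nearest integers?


Screen: C = 255 - (255-A)×(255-B)/255, rounded to nearest integer
R: 255 - (255-50)×(255-131)/255 = 255 - 25420/255 ≈ 255 - 99.686 = 155.314 → 155
G: 255 - (255-199)×(255-129)/255 = 255 - 7056/255 ≈ 255 - 27.671 = 227.329 → 227
B: 255 - (255-142)×(255-76)/255 = 255 - 20227/255 ≈ 255 - 79.322 = 175.678 → 176
= RGB(155, 227, 176)


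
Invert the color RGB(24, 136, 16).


Invert: (255-R, 255-G, 255-B)
R: 255-24 = 231
G: 255-136 = 119
B: 255-16 = 239
= RGB(231, 119, 239)


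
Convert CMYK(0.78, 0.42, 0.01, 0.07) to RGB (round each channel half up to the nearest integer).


R = 255 × (1-C) × (1-K) = 255 × 0.22 × 0.93 = 52.173 → 52
G = 255 × (1-M) × (1-K) = 255 × 0.58 × 0.93 = 137.547 → 138
B = 255 × (1-Y) × (1-K) = 255 × 0.99 × 0.93 = 234.7785 → 235
= RGB(52, 138, 235)


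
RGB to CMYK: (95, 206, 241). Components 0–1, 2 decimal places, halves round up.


R'=95/255≈0.3725, G'=206/255≈0.8078, B'=241/255≈0.9451
K = 1 - max(R',G',B') = 1 - 241/255 = 14/255 = 0.05490… → 0.05
(1-R'-K)/(1-K) simplifies to (max-R)/max with max = 241:
C = (241-95)/241 = 146/241 = 0.60580… → 0.61
M = (241-206)/241 = 35/241 = 0.14522… → 0.15
Y = (241-241)/241 = 0/241 = 0 → 0.00
= CMYK(0.61, 0.15, 0.00, 0.05)


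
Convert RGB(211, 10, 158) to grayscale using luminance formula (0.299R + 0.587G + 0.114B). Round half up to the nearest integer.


Gray = 0.299×R + 0.587×G + 0.114×B
Gray = 0.299×211 + 0.587×10 + 0.114×158
Gray = 63.089 + 5.870 + 18.012
Gray = 86.971 → round half up → 87
Gray = 87


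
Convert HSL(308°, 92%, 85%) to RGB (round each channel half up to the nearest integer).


H=308°, S=0.92, L=0.85
C = (1-|2L-1|)×S = (1-|0.70|)×0.92 = 0.276
H' = H/60 = 308/60 ≈ 5.1333; X = C×(1-|H' mod 2 - 1|) = 0.2392
m = L - C/2 = 0.85 - 0.138 = 0.712
Sector ⌊H'⌋ = 5 → (R',G',B') = (0.276, 0.0, 0.2392)
RGB = ((R'+m)×255, (G'+m)×255, (B'+m)×255) = (251.94, 181.56, 242.556)
Round half up → RGB(252, 182, 243)


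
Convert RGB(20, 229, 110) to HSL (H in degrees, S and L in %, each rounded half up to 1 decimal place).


Normalize: R'=20/255≈0.0784, G'=229/255≈0.8980, B'=110/255≈0.4314
Max=229/255, Min=20/255, Δ=Max-Min=209/255
L = (Max+Min)/2 = (229+20)/510 = 249/510 = 0.48823… → L = 48.8%
L ≤ 0.5 → S = Δ/(Max+Min) = 209/(229+20) = 209/249 = 0.83935… → S = 83.9%
(the 1/255 factors cancel in S and H, so raw channel differences can be used)
Max is G' → H = 60 × ((B-R)/Δ + 2) = 60 × ((110-20)/209 + 2)
  90/209 + 2 = 0.4306… + 2 = 2.4306…
  H = 60 × 2.4306… = 145.837…° → H = 145.8°
= HSL(145.8°, 83.9%, 48.8%)


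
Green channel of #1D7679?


Color: #1D7679
R = 1D = 29
G = 76 = 118
B = 79 = 121
Green = 118


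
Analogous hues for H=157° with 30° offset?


Base hue: 157°
Left analog: (157 - 30) mod 360 = 127°
Right analog: (157 + 30) mod 360 = 187°
Analogous hues = 127° and 187°


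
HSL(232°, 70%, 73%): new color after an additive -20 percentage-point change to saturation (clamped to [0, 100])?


Original S = 70%
Adjustment = -20 percentage points
New S = 70 + (-20) = 50
Clamp to [0, 100] → 50
= HSL(232°, 50%, 73%)


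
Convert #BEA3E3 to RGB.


BE → 190 (R)
A3 → 163 (G)
E3 → 227 (B)
= RGB(190, 163, 227)


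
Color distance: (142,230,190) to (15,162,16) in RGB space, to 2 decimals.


d = √[(R₁-R₂)² + (G₁-G₂)² + (B₁-B₂)²]
d = √[(142-15)² + (230-162)² + (190-16)²]
d = √[16129 + 4624 + 30276]
d = √51029
d ≈ 225.90


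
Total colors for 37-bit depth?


Colors = 2^bits = 2^37
= 137,438,953,472 colors


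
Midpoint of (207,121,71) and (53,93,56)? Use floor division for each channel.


Midpoint: each channel = ⌊(C₁+C₂)/2⌋
R: ⌊(207+53)/2⌋ = 130
G: ⌊(121+93)/2⌋ = 107
B: ⌊(71+56)/2⌋ = 63
= RGB(130, 107, 63)


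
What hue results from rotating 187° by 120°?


New hue = (H + rotation) mod 360
New hue = (187 + 120) mod 360
= 307 mod 360
= 307°


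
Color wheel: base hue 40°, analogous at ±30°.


Base hue: 40°
Left analog: (40 - 30) mod 360 = 10°
Right analog: (40 + 30) mod 360 = 70°
Analogous hues = 10° and 70°


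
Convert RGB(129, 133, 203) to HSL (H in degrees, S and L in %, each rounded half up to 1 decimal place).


Normalize: R'=129/255≈0.5059, G'=133/255≈0.5216, B'=203/255≈0.7961
Max=203/255, Min=129/255, Δ=Max-Min=74/255
L = (Max+Min)/2 = (203+129)/510 = 332/510 = 0.65098… → L = 65.1%
L > 0.5 → S = Δ/(2-Max-Min) = 74/(510-203-129) = 74/178 = 0.41573… → S = 41.6%
(the 1/255 factors cancel in S and H, so raw channel differences can be used)
Max is B' → H = 60 × ((R-G)/Δ + 4) = 60 × ((129-133)/74 + 4)
  -4/74 + 4 = -0.0540… + 4 = 3.9459…
  H = 60 × 3.9459… = 236.756…° → H = 236.8°
= HSL(236.8°, 41.6%, 65.1%)


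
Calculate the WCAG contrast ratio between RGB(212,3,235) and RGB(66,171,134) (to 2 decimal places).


Linearize each sRGB channel c=v/255: c/12.92 if c ≤ 0.04045 else ((c+0.055)/1.055)^2.4
L = 0.2126×R_lin + 0.7152×G_lin + 0.0722×B_lin
Color 1 (212,3,235):
  R=212: 212/255≈0.8314 > 0.04045 → ((0.8314+0.055)/1.055)^2.4 ≈ 0.65837
  G=3: 3/255≈0.0118 ≤ 0.04045 → 0.0118/12.92 ≈ 0.00091
  B=235: 235/255≈0.9216 > 0.04045 → ((0.9216+0.055)/1.055)^2.4 ≈ 0.83077
  L1 = 0.2126×0.65837 + 0.7152×0.00091 + 0.0722×0.83077 ≈ 0.20060
Color 2 (66,171,134):
  R=66: 66/255≈0.2588 > 0.04045 → ((0.2588+0.055)/1.055)^2.4 ≈ 0.05448
  G=171: 171/255≈0.6706 > 0.04045 → ((0.6706+0.055)/1.055)^2.4 ≈ 0.40724
  B=134: 134/255≈0.5255 > 0.04045 → ((0.5255+0.055)/1.055)^2.4 ≈ 0.23840
  L2 = 0.2126×0.05448 + 0.7152×0.40724 + 0.0722×0.23840 ≈ 0.32005
Lighter = 0.32005, Darker = 0.20060
Ratio = (L_lighter + 0.05) / (L_darker + 0.05)
Ratio = (0.32005 + 0.05) / (0.20060 + 0.05) = 0.37005 / 0.25060 ≈ 1.4766
Ratio ≈ 1.48:1


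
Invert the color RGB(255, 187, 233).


Invert: (255-R, 255-G, 255-B)
R: 255-255 = 0
G: 255-187 = 68
B: 255-233 = 22
= RGB(0, 68, 22)


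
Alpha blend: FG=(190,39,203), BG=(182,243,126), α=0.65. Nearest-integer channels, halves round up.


C = α×F + (1-α)×B, with 1-α = 0.35
R: 0.65×190 + 0.35×182 = 123.50 + 63.70 = 187.20 → 187
G: 0.65×39 + 0.35×243 = 25.35 + 85.05 = 110.40 → 110
B: 0.65×203 + 0.35×126 = 131.95 + 44.10 = 176.05 → 176
= RGB(187, 110, 176)


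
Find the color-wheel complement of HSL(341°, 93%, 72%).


Complement = opposite side of color wheel = hue + 180°
H' = (341 + 180) mod 360 = 161°
S and L unchanged.
= HSL(161°, 93%, 72%)


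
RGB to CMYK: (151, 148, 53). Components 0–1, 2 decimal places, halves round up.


R'=151/255≈0.5922, G'=148/255≈0.5804, B'=53/255≈0.2078
K = 1 - max(R',G',B') = 1 - 151/255 = 104/255 = 0.40784… → 0.41
(1-R'-K)/(1-K) simplifies to (max-R)/max with max = 151:
C = (151-151)/151 = 0/151 = 0 → 0.00
M = (151-148)/151 = 3/151 = 0.01986… → 0.02
Y = (151-53)/151 = 98/151 = 0.64900… → 0.65
= CMYK(0.00, 0.02, 0.65, 0.41)


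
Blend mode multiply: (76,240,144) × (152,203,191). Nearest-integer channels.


Multiply: C = A×B/255, rounded to nearest integer
R: 76×152/255 = 11552/255 ≈ 45.302 → 45
G: 240×203/255 = 48720/255 ≈ 191.059 → 191
B: 144×191/255 = 27504/255 ≈ 107.859 → 108
= RGB(45, 191, 108)


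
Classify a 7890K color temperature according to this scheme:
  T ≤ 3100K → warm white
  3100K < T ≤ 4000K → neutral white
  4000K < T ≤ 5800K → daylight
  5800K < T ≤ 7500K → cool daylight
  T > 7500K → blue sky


Temperature: 7890K
7890K > 7500K → blue sky
Classification: blue sky


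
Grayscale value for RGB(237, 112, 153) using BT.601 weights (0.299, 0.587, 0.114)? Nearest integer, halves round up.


Gray = 0.299×R + 0.587×G + 0.114×B
Gray = 0.299×237 + 0.587×112 + 0.114×153
Gray = 70.863 + 65.744 + 17.442
Gray = 154.049 → round half up → 154
Gray = 154
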